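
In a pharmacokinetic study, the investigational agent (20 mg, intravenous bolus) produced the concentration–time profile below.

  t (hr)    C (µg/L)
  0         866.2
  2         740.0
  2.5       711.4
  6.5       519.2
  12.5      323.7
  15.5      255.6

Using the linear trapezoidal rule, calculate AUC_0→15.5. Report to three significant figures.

Trapezoidal AUC_0→15.5:
  [0→2]: (866.2+740.0)/2 × 2 = 1606.2
  [2→2.5]: (740.0+711.4)/2 × 0.5 = 362.85
  [2.5→6.5]: (711.4+519.2)/2 × 4 = 2461.2
  [6.5→12.5]: (519.2+323.7)/2 × 6 = 2528.7
  [12.5→15.5]: (323.7+255.6)/2 × 3 = 868.95
  Sum = 7827.9 µg/L·hr

AUC = 7830 µg/L·hr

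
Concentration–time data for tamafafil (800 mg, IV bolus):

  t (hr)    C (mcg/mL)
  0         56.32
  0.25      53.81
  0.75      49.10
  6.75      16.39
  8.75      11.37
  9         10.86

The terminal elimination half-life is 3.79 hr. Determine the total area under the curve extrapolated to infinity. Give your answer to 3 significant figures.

Trapezoidal AUC_0→9:
  [0→0.25]: (56.32+53.81)/2 × 0.25 = 13.76625
  [0.25→0.75]: (53.81+49.10)/2 × 0.5 = 25.7275
  [0.75→6.75]: (49.10+16.39)/2 × 6 = 196.47
  [6.75→8.75]: (16.39+11.37)/2 × 2 = 27.76
  [8.75→9]: (11.37+10.86)/2 × 0.25 = 2.77875
  Sum = 266.5025 mcg/mL·hr
k_e = ln2 / t½ = 0.693147 / 3.79 = 0.1829 hr^-1
Extrapolated tail: C_last / k_e = 10.86 / 0.1829 = 59.377
AUC_0→∞ = 266.5025 + 59.377 = 325.8795 mcg/mL·hr

AUC = 326 mcg/mL·hr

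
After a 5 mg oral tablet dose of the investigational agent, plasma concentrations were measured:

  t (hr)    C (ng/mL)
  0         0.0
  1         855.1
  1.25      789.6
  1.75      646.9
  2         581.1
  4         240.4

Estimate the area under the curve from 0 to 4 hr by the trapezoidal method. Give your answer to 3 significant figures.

AUC = 1970 ng/mL·hr

Trapezoidal AUC_0→4:
  [0→1]: (0.0+855.1)/2 × 1 = 427.55
  [1→1.25]: (855.1+789.6)/2 × 0.25 = 205.5875
  [1.25→1.75]: (789.6+646.9)/2 × 0.5 = 359.125
  [1.75→2]: (646.9+581.1)/2 × 0.25 = 153.5
  [2→4]: (581.1+240.4)/2 × 2 = 821.5
  Sum = 1967.2625 ng/mL·hr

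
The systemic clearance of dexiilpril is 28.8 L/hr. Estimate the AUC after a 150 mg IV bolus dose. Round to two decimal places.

AUC_0→∞ = Dose_iv / CL
        = 150 / 28.8 = 5.20833 mg/L·hr

AUC = 5.21 mg/L·hr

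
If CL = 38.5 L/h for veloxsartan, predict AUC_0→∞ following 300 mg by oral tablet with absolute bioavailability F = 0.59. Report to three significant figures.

AUC_0→∞ = F × Dose / CL
        = 0.59 × 300 / 38.5 = 4.5974 mg/L·h

AUC = 4.60 mg/L·h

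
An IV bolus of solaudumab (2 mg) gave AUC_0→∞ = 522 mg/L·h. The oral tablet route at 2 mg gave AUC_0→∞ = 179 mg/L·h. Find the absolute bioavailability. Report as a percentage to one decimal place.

F = (AUC_ev / D_ev) / (AUC_iv / D_iv)
  = (179/2) / (522/2)
  = 89.5 / 261 = 0.3429
  = 34.29%

F = 34.3%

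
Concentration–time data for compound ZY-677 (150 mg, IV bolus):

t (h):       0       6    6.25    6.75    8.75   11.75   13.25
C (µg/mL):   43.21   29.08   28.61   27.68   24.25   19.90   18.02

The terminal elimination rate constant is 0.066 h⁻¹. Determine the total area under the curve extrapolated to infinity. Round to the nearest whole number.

Trapezoidal AUC_0→13.25:
  [0→6]: (43.21+29.08)/2 × 6 = 216.87
  [6→6.25]: (29.08+28.61)/2 × 0.25 = 7.21125
  [6.25→6.75]: (28.61+27.68)/2 × 0.5 = 14.0725
  [6.75→8.75]: (27.68+24.25)/2 × 2 = 51.93
  [8.75→11.75]: (24.25+19.90)/2 × 3 = 66.225
  [11.75→13.25]: (19.90+18.02)/2 × 1.5 = 28.44
  Sum = 384.74875 µg/mL·h
Extrapolated tail: C_last / k_e = 18.02 / 0.066 = 273.030
AUC_0→∞ = 384.74875 + 273.030 = 657.77875 µg/mL·h

AUC = 658 µg/mL·h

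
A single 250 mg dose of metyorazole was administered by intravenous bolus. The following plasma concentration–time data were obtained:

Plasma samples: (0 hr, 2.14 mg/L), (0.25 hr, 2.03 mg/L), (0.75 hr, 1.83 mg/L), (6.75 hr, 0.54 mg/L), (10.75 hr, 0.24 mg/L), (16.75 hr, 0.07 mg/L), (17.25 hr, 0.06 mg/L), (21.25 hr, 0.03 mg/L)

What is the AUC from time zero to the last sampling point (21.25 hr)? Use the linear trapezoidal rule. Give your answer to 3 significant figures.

AUC = 11.3 mg/L·hr

Trapezoidal AUC_0→21.25:
  [0→0.25]: (2.14+2.03)/2 × 0.25 = 0.52125
  [0.25→0.75]: (2.03+1.83)/2 × 0.5 = 0.965
  [0.75→6.75]: (1.83+0.54)/2 × 6 = 7.11
  [6.75→10.75]: (0.54+0.24)/2 × 4 = 1.56
  [10.75→16.75]: (0.24+0.07)/2 × 6 = 0.93
  [16.75→17.25]: (0.07+0.06)/2 × 0.5 = 0.0325
  [17.25→21.25]: (0.06+0.03)/2 × 4 = 0.18
  Sum = 11.29875 mg/L·hr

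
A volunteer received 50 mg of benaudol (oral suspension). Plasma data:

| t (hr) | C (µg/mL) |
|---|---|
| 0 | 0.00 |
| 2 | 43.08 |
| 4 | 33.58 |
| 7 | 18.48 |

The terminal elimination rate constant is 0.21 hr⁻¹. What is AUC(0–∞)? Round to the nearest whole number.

AUC = 286 µg/mL·hr

Trapezoidal AUC_0→7:
  [0→2]: (0.00+43.08)/2 × 2 = 43.08
  [2→4]: (43.08+33.58)/2 × 2 = 76.66
  [4→7]: (33.58+18.48)/2 × 3 = 78.09
  Sum = 197.83 µg/mL·hr
Extrapolated tail: C_last / k_e = 18.48 / 0.21 = 88.000
AUC_0→∞ = 197.83 + 88.000 = 285.83 µg/mL·hr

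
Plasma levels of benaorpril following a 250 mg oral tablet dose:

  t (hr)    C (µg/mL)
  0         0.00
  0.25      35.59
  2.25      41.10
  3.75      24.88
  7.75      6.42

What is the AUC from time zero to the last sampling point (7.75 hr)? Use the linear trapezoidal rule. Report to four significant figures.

Trapezoidal AUC_0→7.75:
  [0→0.25]: (0.00+35.59)/2 × 0.25 = 4.44875
  [0.25→2.25]: (35.59+41.10)/2 × 2 = 76.69
  [2.25→3.75]: (41.10+24.88)/2 × 1.5 = 49.485
  [3.75→7.75]: (24.88+6.42)/2 × 4 = 62.6
  Sum = 193.22375 µg/mL·hr

AUC = 193.2 µg/mL·hr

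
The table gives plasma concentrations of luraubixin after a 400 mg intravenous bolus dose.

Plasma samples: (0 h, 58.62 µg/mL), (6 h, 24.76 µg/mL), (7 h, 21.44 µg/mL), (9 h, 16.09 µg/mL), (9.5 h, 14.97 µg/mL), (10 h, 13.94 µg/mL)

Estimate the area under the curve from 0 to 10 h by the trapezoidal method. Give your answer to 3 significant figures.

Trapezoidal AUC_0→10:
  [0→6]: (58.62+24.76)/2 × 6 = 250.14
  [6→7]: (24.76+21.44)/2 × 1 = 23.1
  [7→9]: (21.44+16.09)/2 × 2 = 37.53
  [9→9.5]: (16.09+14.97)/2 × 0.5 = 7.765
  [9.5→10]: (14.97+13.94)/2 × 0.5 = 7.2275
  Sum = 325.7625 µg/mL·h

AUC = 326 µg/mL·h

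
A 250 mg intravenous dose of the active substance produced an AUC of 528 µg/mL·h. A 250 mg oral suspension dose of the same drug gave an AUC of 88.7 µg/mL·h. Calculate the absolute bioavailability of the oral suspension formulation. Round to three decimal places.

F = (AUC_ev / D_ev) / (AUC_iv / D_iv)
  = (88.7/250) / (528/250)
  = 0.3548 / 2.112 = 0.1680

F = 0.168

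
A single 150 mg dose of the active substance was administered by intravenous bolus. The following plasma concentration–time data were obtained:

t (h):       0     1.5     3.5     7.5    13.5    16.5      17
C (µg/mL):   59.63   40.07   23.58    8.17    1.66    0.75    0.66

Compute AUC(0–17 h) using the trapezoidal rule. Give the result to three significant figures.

AUC = 235 µg/mL·h

Trapezoidal AUC_0→17:
  [0→1.5]: (59.63+40.07)/2 × 1.5 = 74.775
  [1.5→3.5]: (40.07+23.58)/2 × 2 = 63.65
  [3.5→7.5]: (23.58+8.17)/2 × 4 = 63.5
  [7.5→13.5]: (8.17+1.66)/2 × 6 = 29.49
  [13.5→16.5]: (1.66+0.75)/2 × 3 = 3.615
  [16.5→17]: (0.75+0.66)/2 × 0.5 = 0.3525
  Sum = 235.3825 µg/mL·h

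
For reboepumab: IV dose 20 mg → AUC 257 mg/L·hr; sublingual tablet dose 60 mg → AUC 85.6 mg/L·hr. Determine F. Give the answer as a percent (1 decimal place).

F = 11.1%

F = (AUC_ev / D_ev) / (AUC_iv / D_iv)
  = (85.6/60) / (257/20)
  = 1.42667 / 12.85 = 0.1110
  = 11.10%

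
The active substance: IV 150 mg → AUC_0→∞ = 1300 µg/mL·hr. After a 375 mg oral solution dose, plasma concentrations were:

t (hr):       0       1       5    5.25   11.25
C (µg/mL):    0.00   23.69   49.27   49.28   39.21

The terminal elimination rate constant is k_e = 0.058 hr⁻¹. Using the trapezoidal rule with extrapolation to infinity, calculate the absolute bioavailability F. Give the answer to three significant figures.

F = 0.342

Trapezoidal AUC_0→11.25 (oral solution):
  [0→1]: (0.00+23.69)/2 × 1 = 11.845
  [1→5]: (23.69+49.27)/2 × 4 = 145.92
  [5→5.25]: (49.27+49.28)/2 × 0.25 = 12.31875
  [5.25→11.25]: (49.28+39.21)/2 × 6 = 265.47
  Sum = 435.55375 µg/mL·hr
Tail: C_last/k_e = 39.21/0.058 = 676.034
AUC_0→∞ (oral solution) = 435.55375 + 676.034 = 1111.58775 µg/mL·hr
F = (AUC_ev/D_ev)/(AUC_iv/D_iv) = (1111.58775/375)/(1300/150) = 2.964234/8.66667 = 0.3420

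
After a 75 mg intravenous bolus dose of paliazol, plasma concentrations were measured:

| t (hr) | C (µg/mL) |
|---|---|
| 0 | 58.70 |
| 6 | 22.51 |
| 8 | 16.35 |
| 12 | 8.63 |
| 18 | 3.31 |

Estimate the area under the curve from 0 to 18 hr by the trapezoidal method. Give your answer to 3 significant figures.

AUC = 368 µg/mL·hr

Trapezoidal AUC_0→18:
  [0→6]: (58.70+22.51)/2 × 6 = 243.63
  [6→8]: (22.51+16.35)/2 × 2 = 38.86
  [8→12]: (16.35+8.63)/2 × 4 = 49.96
  [12→18]: (8.63+3.31)/2 × 6 = 35.82
  Sum = 368.27 µg/mL·hr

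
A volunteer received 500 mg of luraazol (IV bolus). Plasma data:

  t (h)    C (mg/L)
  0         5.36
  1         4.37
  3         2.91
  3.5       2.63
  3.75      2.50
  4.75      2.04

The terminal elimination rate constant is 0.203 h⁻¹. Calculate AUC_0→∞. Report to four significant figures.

Trapezoidal AUC_0→4.75:
  [0→1]: (5.36+4.37)/2 × 1 = 4.865
  [1→3]: (4.37+2.91)/2 × 2 = 7.28
  [3→3.5]: (2.91+2.63)/2 × 0.5 = 1.385
  [3.5→3.75]: (2.63+2.50)/2 × 0.25 = 0.64125
  [3.75→4.75]: (2.50+2.04)/2 × 1 = 2.27
  Sum = 16.44125 mg/L·h
Extrapolated tail: C_last / k_e = 2.04 / 0.203 = 10.049
AUC_0→∞ = 16.44125 + 10.049 = 26.49025 mg/L·h

AUC = 26.49 mg/L·h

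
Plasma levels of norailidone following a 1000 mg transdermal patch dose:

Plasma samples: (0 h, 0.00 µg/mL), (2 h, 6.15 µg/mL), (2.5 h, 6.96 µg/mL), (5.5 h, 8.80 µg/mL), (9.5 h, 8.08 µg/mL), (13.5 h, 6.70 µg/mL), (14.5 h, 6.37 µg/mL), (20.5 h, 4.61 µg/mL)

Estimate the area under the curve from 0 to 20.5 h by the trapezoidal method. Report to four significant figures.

Trapezoidal AUC_0→20.5:
  [0→2]: (0.00+6.15)/2 × 2 = 6.15
  [2→2.5]: (6.15+6.96)/2 × 0.5 = 3.2775
  [2.5→5.5]: (6.96+8.80)/2 × 3 = 23.64
  [5.5→9.5]: (8.80+8.08)/2 × 4 = 33.76
  [9.5→13.5]: (8.08+6.70)/2 × 4 = 29.56
  [13.5→14.5]: (6.70+6.37)/2 × 1 = 6.535
  [14.5→20.5]: (6.37+4.61)/2 × 6 = 32.94
  Sum = 135.8625 µg/mL·h

AUC = 135.9 µg/mL·h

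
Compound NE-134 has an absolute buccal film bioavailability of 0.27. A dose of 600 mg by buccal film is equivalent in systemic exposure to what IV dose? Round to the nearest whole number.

D_iv = 162 mg

Systemic exposure from an extravascular dose = F × D_ev, so the equivalent IV dose is F × D_ev.
D_iv = F × D_ev = 0.27 × 600 = 162 mg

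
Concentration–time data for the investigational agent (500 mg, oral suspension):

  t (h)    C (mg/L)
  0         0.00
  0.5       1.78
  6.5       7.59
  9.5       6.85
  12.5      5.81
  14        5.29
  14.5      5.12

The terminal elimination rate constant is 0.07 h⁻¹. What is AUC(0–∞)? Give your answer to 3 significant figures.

Trapezoidal AUC_0→14.5:
  [0→0.5]: (0.00+1.78)/2 × 0.5 = 0.445
  [0.5→6.5]: (1.78+7.59)/2 × 6 = 28.11
  [6.5→9.5]: (7.59+6.85)/2 × 3 = 21.66
  [9.5→12.5]: (6.85+5.81)/2 × 3 = 18.99
  [12.5→14]: (5.81+5.29)/2 × 1.5 = 8.325
  [14→14.5]: (5.29+5.12)/2 × 0.5 = 2.6025
  Sum = 80.1325 mg/L·h
Extrapolated tail: C_last / k_e = 5.12 / 0.07 = 73.143
AUC_0→∞ = 80.1325 + 73.143 = 153.2755 mg/L·h

AUC = 153 mg/L·h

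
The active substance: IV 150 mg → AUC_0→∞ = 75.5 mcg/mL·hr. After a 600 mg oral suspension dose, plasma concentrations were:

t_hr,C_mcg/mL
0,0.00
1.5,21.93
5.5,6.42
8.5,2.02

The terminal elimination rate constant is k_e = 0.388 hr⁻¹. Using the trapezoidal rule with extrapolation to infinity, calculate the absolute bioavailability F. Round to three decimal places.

Trapezoidal AUC_0→8.5 (oral suspension):
  [0→1.5]: (0.00+21.93)/2 × 1.5 = 16.4475
  [1.5→5.5]: (21.93+6.42)/2 × 4 = 56.7
  [5.5→8.5]: (6.42+2.02)/2 × 3 = 12.66
  Sum = 85.8075 mcg/mL·hr
Tail: C_last/k_e = 2.02/0.388 = 5.206
AUC_0→∞ (oral suspension) = 85.8075 + 5.206 = 91.0135 mcg/mL·hr
F = (AUC_ev/D_ev)/(AUC_iv/D_iv) = (91.0135/600)/(75.5/150) = 0.151689/0.503333 = 0.3014

F = 0.301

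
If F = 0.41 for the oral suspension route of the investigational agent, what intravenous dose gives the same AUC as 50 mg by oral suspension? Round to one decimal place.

D_iv = 20.5 mg

Systemic exposure from an extravascular dose = F × D_ev, so the equivalent IV dose is F × D_ev.
D_iv = F × D_ev = 0.41 × 50 = 20.5 mg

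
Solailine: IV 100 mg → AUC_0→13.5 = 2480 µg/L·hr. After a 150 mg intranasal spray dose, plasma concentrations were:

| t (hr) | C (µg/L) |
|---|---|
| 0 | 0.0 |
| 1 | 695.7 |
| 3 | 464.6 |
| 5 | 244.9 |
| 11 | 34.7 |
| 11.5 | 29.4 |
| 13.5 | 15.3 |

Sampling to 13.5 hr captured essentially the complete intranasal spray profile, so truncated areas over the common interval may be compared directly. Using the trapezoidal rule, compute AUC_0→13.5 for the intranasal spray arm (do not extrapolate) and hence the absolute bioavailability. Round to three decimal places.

Trapezoidal AUC_0→13.5 (intranasal spray):
  [0→1]: (0.0+695.7)/2 × 1 = 347.85
  [1→3]: (695.7+464.6)/2 × 2 = 1160.3
  [3→5]: (464.6+244.9)/2 × 2 = 709.5
  [5→11]: (244.9+34.7)/2 × 6 = 838.8
  [11→11.5]: (34.7+29.4)/2 × 0.5 = 16.025
  [11.5→13.5]: (29.4+15.3)/2 × 2 = 44.7
  Sum = 3117.175 µg/L·hr
F = (AUC_ev/D_ev)/(AUC_iv/D_iv) = (3117.175/150)/(2480/100) = 20.7812/24.8 = 0.8380

F = 0.838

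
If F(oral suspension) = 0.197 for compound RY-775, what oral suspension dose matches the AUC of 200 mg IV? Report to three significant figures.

For equal systemic exposure: F × D_ev = D_iv
D_ev = D_iv / F = 200 / 0.197 = 1015.23 mg

D_oral = 1020 mg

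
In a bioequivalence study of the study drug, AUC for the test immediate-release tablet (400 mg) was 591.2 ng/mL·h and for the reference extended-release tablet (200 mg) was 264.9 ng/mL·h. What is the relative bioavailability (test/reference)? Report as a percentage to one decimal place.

F_rel = 111.6%

F_rel = (AUC_test/D_test) / (AUC_ref/D_ref)
      = (591.2/400) / (264.9/200)
      = 1.478 / 1.3245 = 1.1159 = 111.59%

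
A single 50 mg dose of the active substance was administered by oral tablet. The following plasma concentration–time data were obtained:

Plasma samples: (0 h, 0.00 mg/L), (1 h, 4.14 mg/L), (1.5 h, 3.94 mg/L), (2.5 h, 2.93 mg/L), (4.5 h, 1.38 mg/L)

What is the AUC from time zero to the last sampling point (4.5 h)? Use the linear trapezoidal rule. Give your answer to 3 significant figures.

Trapezoidal AUC_0→4.5:
  [0→1]: (0.00+4.14)/2 × 1 = 2.07
  [1→1.5]: (4.14+3.94)/2 × 0.5 = 2.02
  [1.5→2.5]: (3.94+2.93)/2 × 1 = 3.435
  [2.5→4.5]: (2.93+1.38)/2 × 2 = 4.31
  Sum = 11.835 mg/L·h

AUC = 11.8 mg/L·h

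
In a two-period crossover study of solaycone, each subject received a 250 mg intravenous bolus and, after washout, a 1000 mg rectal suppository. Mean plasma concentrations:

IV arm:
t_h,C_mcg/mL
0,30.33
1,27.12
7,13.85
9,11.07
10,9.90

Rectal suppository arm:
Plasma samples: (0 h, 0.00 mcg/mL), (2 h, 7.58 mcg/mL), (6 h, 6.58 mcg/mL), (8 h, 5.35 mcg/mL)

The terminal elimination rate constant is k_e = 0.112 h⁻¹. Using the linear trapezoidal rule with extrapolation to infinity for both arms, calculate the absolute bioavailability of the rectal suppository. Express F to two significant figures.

F = 0.087

Trapezoidal AUC_0→10 (IV):
  [0→1]: (30.33+27.12)/2 × 1 = 28.725
  [1→7]: (27.12+13.85)/2 × 6 = 122.91
  [7→9]: (13.85+11.07)/2 × 2 = 24.92
  [9→10]: (11.07+9.90)/2 × 1 = 10.485
  Sum = 187.04 mcg/mL·h
IV tail: 9.90/0.112 = 88.393; AUC_iv,0→∞ = 187.04 + 88.393 = 275.433 mcg/mL·h
Trapezoidal AUC_0→8 (rectal suppository):
  [0→2]: (0.00+7.58)/2 × 2 = 7.58
  [2→6]: (7.58+6.58)/2 × 4 = 28.32
  [6→8]: (6.58+5.35)/2 × 2 = 11.93
  Sum = 47.83 mcg/mL·h
rectal suppository tail: 5.35/0.112 = 47.768; AUC_ev,0→∞ = 47.83 + 47.768 = 95.598 mcg/mL·h
F = (AUC_ev/D_ev)/(AUC_iv/D_iv) = (95.598/1000)/(275.433/250) = 0.095598/1.101732 = 0.0868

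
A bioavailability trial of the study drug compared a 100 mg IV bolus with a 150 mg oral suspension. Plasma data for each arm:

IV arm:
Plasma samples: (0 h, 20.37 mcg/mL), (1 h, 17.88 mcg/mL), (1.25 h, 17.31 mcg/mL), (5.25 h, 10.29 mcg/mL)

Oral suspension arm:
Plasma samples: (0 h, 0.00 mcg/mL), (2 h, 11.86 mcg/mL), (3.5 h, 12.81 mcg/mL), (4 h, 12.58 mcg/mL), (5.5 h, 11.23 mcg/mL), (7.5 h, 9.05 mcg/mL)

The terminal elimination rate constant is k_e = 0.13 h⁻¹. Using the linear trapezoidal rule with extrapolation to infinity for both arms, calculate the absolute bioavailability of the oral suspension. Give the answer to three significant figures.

Trapezoidal AUC_0→5.25 (IV):
  [0→1]: (20.37+17.88)/2 × 1 = 19.125
  [1→1.25]: (17.88+17.31)/2 × 0.25 = 4.39875
  [1.25→5.25]: (17.31+10.29)/2 × 4 = 55.2
  Sum = 78.72375 mcg/mL·h
IV tail: 10.29/0.13 = 79.154; AUC_iv,0→∞ = 78.72375 + 79.154 = 157.87775 mcg/mL·h
Trapezoidal AUC_0→7.5 (oral suspension):
  [0→2]: (0.00+11.86)/2 × 2 = 11.86
  [2→3.5]: (11.86+12.81)/2 × 1.5 = 18.5025
  [3.5→4]: (12.81+12.58)/2 × 0.5 = 6.3475
  [4→5.5]: (12.58+11.23)/2 × 1.5 = 17.8575
  [5.5→7.5]: (11.23+9.05)/2 × 2 = 20.28
  Sum = 74.8475 mcg/mL·h
oral suspension tail: 9.05/0.13 = 69.615; AUC_ev,0→∞ = 74.8475 + 69.615 = 144.4625 mcg/mL·h
F = (AUC_ev/D_ev)/(AUC_iv/D_iv) = (144.4625/150)/(157.87775/100) = 0.963083/1.5787775 = 0.6100

F = 0.610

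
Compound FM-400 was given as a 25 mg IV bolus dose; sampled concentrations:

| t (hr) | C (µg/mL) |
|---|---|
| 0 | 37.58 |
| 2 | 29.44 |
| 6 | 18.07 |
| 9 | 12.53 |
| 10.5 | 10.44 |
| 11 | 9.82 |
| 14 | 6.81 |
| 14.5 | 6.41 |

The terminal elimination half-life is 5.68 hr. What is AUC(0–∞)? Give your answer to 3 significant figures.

AUC = 311 µg/mL·hr

Trapezoidal AUC_0→14.5:
  [0→2]: (37.58+29.44)/2 × 2 = 67.02
  [2→6]: (29.44+18.07)/2 × 4 = 95.02
  [6→9]: (18.07+12.53)/2 × 3 = 45.9
  [9→10.5]: (12.53+10.44)/2 × 1.5 = 17.2275
  [10.5→11]: (10.44+9.82)/2 × 0.5 = 5.065
  [11→14]: (9.82+6.81)/2 × 3 = 24.945
  [14→14.5]: (6.81+6.41)/2 × 0.5 = 3.305
  Sum = 258.4825 µg/mL·hr
k_e = ln2 / t½ = 0.693147 / 5.68 = 0.1220 hr^-1
Extrapolated tail: C_last / k_e = 6.41 / 0.122 = 52.541
AUC_0→∞ = 258.4825 + 52.541 = 311.0235 µg/mL·hr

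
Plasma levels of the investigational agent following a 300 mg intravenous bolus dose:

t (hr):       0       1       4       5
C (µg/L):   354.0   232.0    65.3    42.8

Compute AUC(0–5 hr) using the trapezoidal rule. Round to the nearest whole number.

Trapezoidal AUC_0→5:
  [0→1]: (354.0+232.0)/2 × 1 = 293.0
  [1→4]: (232.0+65.3)/2 × 3 = 445.95
  [4→5]: (65.3+42.8)/2 × 1 = 54.05
  Sum = 793.0 µg/L·hr

AUC = 793 µg/L·hr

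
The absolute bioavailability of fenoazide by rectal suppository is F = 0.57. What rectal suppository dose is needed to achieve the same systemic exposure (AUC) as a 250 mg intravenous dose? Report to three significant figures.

D_rectal = 439 mg

For equal systemic exposure: F × D_ev = D_iv
D_ev = D_iv / F = 250 / 0.57 = 438.596 mg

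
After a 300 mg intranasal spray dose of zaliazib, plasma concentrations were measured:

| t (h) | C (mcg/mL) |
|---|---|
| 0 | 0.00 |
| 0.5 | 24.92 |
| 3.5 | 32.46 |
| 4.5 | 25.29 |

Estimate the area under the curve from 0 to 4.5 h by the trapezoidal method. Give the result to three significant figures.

AUC = 121 mcg/mL·h

Trapezoidal AUC_0→4.5:
  [0→0.5]: (0.00+24.92)/2 × 0.5 = 6.23
  [0.5→3.5]: (24.92+32.46)/2 × 3 = 86.07
  [3.5→4.5]: (32.46+25.29)/2 × 1 = 28.875
  Sum = 121.175 mcg/mL·h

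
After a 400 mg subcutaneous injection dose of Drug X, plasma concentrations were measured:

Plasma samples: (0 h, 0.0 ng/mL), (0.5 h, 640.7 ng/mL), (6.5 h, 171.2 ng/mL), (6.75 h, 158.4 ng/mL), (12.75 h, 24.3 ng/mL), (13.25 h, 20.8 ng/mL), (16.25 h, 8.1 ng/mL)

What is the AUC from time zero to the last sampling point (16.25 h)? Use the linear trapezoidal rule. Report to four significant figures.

AUC = 3240 ng/mL·h

Trapezoidal AUC_0→16.25:
  [0→0.5]: (0.0+640.7)/2 × 0.5 = 160.175
  [0.5→6.5]: (640.7+171.2)/2 × 6 = 2435.7
  [6.5→6.75]: (171.2+158.4)/2 × 0.25 = 41.2
  [6.75→12.75]: (158.4+24.3)/2 × 6 = 548.1
  [12.75→13.25]: (24.3+20.8)/2 × 0.5 = 11.275
  [13.25→16.25]: (20.8+8.1)/2 × 3 = 43.35
  Sum = 3239.8 ng/mL·h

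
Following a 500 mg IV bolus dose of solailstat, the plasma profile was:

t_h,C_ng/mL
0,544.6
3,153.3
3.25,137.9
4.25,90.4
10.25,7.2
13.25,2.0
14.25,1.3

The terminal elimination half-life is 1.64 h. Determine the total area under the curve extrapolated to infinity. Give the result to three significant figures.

AUC = 1510 ng/mL·h

Trapezoidal AUC_0→14.25:
  [0→3]: (544.6+153.3)/2 × 3 = 1046.85
  [3→3.25]: (153.3+137.9)/2 × 0.25 = 36.4
  [3.25→4.25]: (137.9+90.4)/2 × 1 = 114.15
  [4.25→10.25]: (90.4+7.2)/2 × 6 = 292.8
  [10.25→13.25]: (7.2+2.0)/2 × 3 = 13.8
  [13.25→14.25]: (2.0+1.3)/2 × 1 = 1.65
  Sum = 1505.65 ng/mL·h
k_e = ln2 / t½ = 0.693147 / 1.64 = 0.4227 h^-1
Extrapolated tail: C_last / k_e = 1.3 / 0.4227 = 3.075
AUC_0→∞ = 1505.65 + 3.075 = 1508.725 ng/mL·h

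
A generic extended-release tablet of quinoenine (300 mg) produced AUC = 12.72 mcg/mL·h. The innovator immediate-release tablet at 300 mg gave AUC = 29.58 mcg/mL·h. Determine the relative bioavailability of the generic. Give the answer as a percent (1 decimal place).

F_rel = 43.0%

F_rel = (AUC_test/D_test) / (AUC_ref/D_ref)
      = (12.72/300) / (29.58/300)
      = 0.0424 / 0.0986 = 0.4300 = 43.00%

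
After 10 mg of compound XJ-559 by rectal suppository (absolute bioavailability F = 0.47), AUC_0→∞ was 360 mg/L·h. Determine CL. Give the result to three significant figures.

CL = F × Dose / AUC_0→∞
   = 0.47 × 10 / 360 = 0.0130556 L/h

CL = 0.0131 L/h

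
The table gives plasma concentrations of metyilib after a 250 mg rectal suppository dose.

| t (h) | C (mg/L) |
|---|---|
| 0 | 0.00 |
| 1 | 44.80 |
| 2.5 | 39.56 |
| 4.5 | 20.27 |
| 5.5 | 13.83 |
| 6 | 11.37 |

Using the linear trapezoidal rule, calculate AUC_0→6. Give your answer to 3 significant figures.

Trapezoidal AUC_0→6:
  [0→1]: (0.00+44.80)/2 × 1 = 22.4
  [1→2.5]: (44.80+39.56)/2 × 1.5 = 63.27
  [2.5→4.5]: (39.56+20.27)/2 × 2 = 59.83
  [4.5→5.5]: (20.27+13.83)/2 × 1 = 17.05
  [5.5→6]: (13.83+11.37)/2 × 0.5 = 6.3
  Sum = 168.85 mg/L·h

AUC = 169 mg/L·h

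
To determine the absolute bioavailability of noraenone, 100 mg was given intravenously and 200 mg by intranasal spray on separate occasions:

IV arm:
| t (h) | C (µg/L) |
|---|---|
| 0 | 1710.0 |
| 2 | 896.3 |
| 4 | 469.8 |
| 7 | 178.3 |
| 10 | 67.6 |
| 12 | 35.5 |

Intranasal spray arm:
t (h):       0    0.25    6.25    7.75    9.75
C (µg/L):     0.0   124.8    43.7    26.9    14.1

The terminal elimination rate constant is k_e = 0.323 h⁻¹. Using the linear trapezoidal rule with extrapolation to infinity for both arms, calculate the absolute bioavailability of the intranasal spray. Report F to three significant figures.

Trapezoidal AUC_0→12 (IV):
  [0→2]: (1710.0+896.3)/2 × 2 = 2606.3
  [2→4]: (896.3+469.8)/2 × 2 = 1366.1
  [4→7]: (469.8+178.3)/2 × 3 = 972.15
  [7→10]: (178.3+67.6)/2 × 3 = 368.85
  [10→12]: (67.6+35.5)/2 × 2 = 103.1
  Sum = 5416.5 µg/L·h
IV tail: 35.5/0.323 = 109.907; AUC_iv,0→∞ = 5416.5 + 109.907 = 5526.407 µg/L·h
Trapezoidal AUC_0→9.75 (intranasal spray):
  [0→0.25]: (0.0+124.8)/2 × 0.25 = 15.6
  [0.25→6.25]: (124.8+43.7)/2 × 6 = 505.5
  [6.25→7.75]: (43.7+26.9)/2 × 1.5 = 52.95
  [7.75→9.75]: (26.9+14.1)/2 × 2 = 41.0
  Sum = 615.05 µg/L·h
intranasal spray tail: 14.1/0.323 = 43.653; AUC_ev,0→∞ = 615.05 + 43.653 = 658.703 µg/L·h
F = (AUC_ev/D_ev)/(AUC_iv/D_iv) = (658.703/200)/(5526.407/100) = 3.293515/55.26407 = 0.0596

F = 0.0596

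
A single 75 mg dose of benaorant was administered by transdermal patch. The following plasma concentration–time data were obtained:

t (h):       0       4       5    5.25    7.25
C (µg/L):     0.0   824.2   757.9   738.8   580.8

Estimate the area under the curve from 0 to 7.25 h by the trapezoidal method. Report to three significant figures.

Trapezoidal AUC_0→7.25:
  [0→4]: (0.0+824.2)/2 × 4 = 1648.4
  [4→5]: (824.2+757.9)/2 × 1 = 791.05
  [5→5.25]: (757.9+738.8)/2 × 0.25 = 187.0875
  [5.25→7.25]: (738.8+580.8)/2 × 2 = 1319.6
  Sum = 3946.1375 µg/L·h

AUC = 3950 µg/L·h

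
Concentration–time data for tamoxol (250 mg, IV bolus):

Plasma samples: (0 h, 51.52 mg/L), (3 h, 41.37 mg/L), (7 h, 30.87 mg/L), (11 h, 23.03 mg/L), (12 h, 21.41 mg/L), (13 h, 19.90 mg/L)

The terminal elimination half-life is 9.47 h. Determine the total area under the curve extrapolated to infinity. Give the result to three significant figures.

Trapezoidal AUC_0→13:
  [0→3]: (51.52+41.37)/2 × 3 = 139.335
  [3→7]: (41.37+30.87)/2 × 4 = 144.48
  [7→11]: (30.87+23.03)/2 × 4 = 107.8
  [11→12]: (23.03+21.41)/2 × 1 = 22.22
  [12→13]: (21.41+19.90)/2 × 1 = 20.655
  Sum = 434.49 mg/L·h
k_e = ln2 / t½ = 0.693147 / 9.47 = 0.0732 h^-1
Extrapolated tail: C_last / k_e = 19.90 / 0.0732 = 271.858
AUC_0→∞ = 434.49 + 271.858 = 706.348 mg/L·h

AUC = 706 mg/L·h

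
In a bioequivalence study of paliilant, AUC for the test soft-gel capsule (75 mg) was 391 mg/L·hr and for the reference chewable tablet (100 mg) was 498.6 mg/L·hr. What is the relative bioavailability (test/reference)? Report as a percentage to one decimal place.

F_rel = 104.6%

F_rel = (AUC_test/D_test) / (AUC_ref/D_ref)
      = (391/75) / (498.6/100)
      = 5.21333 / 4.986 = 1.0456 = 104.56%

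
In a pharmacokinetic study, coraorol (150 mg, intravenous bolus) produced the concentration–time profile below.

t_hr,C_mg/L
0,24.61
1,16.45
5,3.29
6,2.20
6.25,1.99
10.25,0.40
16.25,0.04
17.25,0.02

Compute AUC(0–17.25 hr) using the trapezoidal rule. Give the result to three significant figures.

AUC = 69.4 mg/L·hr

Trapezoidal AUC_0→17.25:
  [0→1]: (24.61+16.45)/2 × 1 = 20.53
  [1→5]: (16.45+3.29)/2 × 4 = 39.48
  [5→6]: (3.29+2.20)/2 × 1 = 2.745
  [6→6.25]: (2.20+1.99)/2 × 0.25 = 0.52375
  [6.25→10.25]: (1.99+0.40)/2 × 4 = 4.78
  [10.25→16.25]: (0.40+0.04)/2 × 6 = 1.32
  [16.25→17.25]: (0.04+0.02)/2 × 1 = 0.03
  Sum = 69.40875 mg/L·hr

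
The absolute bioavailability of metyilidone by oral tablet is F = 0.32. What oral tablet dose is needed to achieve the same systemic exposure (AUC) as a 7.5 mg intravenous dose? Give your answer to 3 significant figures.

D_oral = 23.4 mg

For equal systemic exposure: F × D_ev = D_iv
D_ev = D_iv / F = 7.5 / 0.32 = 23.4375 mg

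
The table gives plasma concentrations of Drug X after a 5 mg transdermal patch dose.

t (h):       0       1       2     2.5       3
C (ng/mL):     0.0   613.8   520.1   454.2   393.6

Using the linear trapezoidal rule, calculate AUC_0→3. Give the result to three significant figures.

AUC = 1330 ng/mL·h

Trapezoidal AUC_0→3:
  [0→1]: (0.0+613.8)/2 × 1 = 306.9
  [1→2]: (613.8+520.1)/2 × 1 = 566.95
  [2→2.5]: (520.1+454.2)/2 × 0.5 = 243.575
  [2.5→3]: (454.2+393.6)/2 × 0.5 = 211.95
  Sum = 1329.375 ng/mL·h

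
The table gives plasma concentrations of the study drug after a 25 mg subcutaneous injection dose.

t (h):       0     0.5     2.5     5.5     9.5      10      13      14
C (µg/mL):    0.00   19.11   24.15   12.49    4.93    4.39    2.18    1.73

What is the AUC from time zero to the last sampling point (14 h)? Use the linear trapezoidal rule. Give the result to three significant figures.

AUC = 152 µg/mL·h

Trapezoidal AUC_0→14:
  [0→0.5]: (0.00+19.11)/2 × 0.5 = 4.7775
  [0.5→2.5]: (19.11+24.15)/2 × 2 = 43.26
  [2.5→5.5]: (24.15+12.49)/2 × 3 = 54.96
  [5.5→9.5]: (12.49+4.93)/2 × 4 = 34.84
  [9.5→10]: (4.93+4.39)/2 × 0.5 = 2.33
  [10→13]: (4.39+2.18)/2 × 3 = 9.855
  [13→14]: (2.18+1.73)/2 × 1 = 1.955
  Sum = 151.9775 µg/mL·h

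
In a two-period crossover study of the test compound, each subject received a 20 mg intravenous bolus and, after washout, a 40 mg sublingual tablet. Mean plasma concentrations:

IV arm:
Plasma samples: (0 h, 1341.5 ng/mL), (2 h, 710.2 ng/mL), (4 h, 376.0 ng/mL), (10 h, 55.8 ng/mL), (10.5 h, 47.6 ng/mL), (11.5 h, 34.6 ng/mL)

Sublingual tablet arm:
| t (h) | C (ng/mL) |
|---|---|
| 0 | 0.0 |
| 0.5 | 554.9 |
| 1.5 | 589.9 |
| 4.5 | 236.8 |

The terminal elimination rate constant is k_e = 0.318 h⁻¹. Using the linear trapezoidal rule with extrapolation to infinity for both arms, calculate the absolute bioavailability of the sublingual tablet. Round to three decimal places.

Trapezoidal AUC_0→11.5 (IV):
  [0→2]: (1341.5+710.2)/2 × 2 = 2051.7
  [2→4]: (710.2+376.0)/2 × 2 = 1086.2
  [4→10]: (376.0+55.8)/2 × 6 = 1295.4
  [10→10.5]: (55.8+47.6)/2 × 0.5 = 25.85
  [10.5→11.5]: (47.6+34.6)/2 × 1 = 41.1
  Sum = 4500.25 ng/mL·h
IV tail: 34.6/0.318 = 108.805; AUC_iv,0→∞ = 4500.25 + 108.805 = 4609.055 ng/mL·h
Trapezoidal AUC_0→4.5 (sublingual tablet):
  [0→0.5]: (0.0+554.9)/2 × 0.5 = 138.725
  [0.5→1.5]: (554.9+589.9)/2 × 1 = 572.4
  [1.5→4.5]: (589.9+236.8)/2 × 3 = 1240.05
  Sum = 1951.175 ng/mL·h
sublingual tablet tail: 236.8/0.318 = 744.654; AUC_ev,0→∞ = 1951.175 + 744.654 = 2695.829 ng/mL·h
F = (AUC_ev/D_ev)/(AUC_iv/D_iv) = (2695.829/40)/(4609.055/20) = 67.395725/230.45275 = 0.2924

F = 0.292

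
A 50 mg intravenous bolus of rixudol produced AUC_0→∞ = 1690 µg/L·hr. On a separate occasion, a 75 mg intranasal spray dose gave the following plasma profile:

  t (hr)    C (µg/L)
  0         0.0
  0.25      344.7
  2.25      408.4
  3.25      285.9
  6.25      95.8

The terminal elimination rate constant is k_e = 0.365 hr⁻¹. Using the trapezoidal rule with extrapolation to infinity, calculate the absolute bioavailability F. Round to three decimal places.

Trapezoidal AUC_0→6.25 (intranasal spray):
  [0→0.25]: (0.0+344.7)/2 × 0.25 = 43.0875
  [0.25→2.25]: (344.7+408.4)/2 × 2 = 753.1
  [2.25→3.25]: (408.4+285.9)/2 × 1 = 347.15
  [3.25→6.25]: (285.9+95.8)/2 × 3 = 572.55
  Sum = 1715.8875 µg/L·hr
Tail: C_last/k_e = 95.8/0.365 = 262.466
AUC_0→∞ (intranasal spray) = 1715.8875 + 262.466 = 1978.3535 µg/L·hr
F = (AUC_ev/D_ev)/(AUC_iv/D_iv) = (1978.3535/75)/(1690/50) = 26.378/33.8 = 0.7804

F = 0.780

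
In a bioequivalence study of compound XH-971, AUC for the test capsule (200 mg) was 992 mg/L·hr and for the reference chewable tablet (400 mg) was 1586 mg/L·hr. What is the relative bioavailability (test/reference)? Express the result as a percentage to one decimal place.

F_rel = (AUC_test/D_test) / (AUC_ref/D_ref)
      = (992/200) / (1586/400)
      = 4.96 / 3.965 = 1.2509 = 125.09%

F_rel = 125.1%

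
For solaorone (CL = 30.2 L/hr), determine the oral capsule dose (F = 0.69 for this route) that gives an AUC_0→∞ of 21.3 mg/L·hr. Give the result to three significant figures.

Dose = CL × AUC_0→∞ / F
     = 30.2 × 21.3 / 0.69 = 932.261 mg

Dose = 932 mg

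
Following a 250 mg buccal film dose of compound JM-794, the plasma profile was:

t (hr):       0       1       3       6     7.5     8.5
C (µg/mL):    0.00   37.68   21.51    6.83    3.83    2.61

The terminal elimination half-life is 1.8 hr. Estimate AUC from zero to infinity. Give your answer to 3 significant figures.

AUC = 139 µg/mL·hr

Trapezoidal AUC_0→8.5:
  [0→1]: (0.00+37.68)/2 × 1 = 18.84
  [1→3]: (37.68+21.51)/2 × 2 = 59.19
  [3→6]: (21.51+6.83)/2 × 3 = 42.51
  [6→7.5]: (6.83+3.83)/2 × 1.5 = 7.995
  [7.5→8.5]: (3.83+2.61)/2 × 1 = 3.22
  Sum = 131.755 µg/mL·hr
k_e = ln2 / t½ = 0.693147 / 1.8 = 0.3851 hr^-1
Extrapolated tail: C_last / k_e = 2.61 / 0.3851 = 6.777
AUC_0→∞ = 131.755 + 6.777 = 138.532 µg/mL·hr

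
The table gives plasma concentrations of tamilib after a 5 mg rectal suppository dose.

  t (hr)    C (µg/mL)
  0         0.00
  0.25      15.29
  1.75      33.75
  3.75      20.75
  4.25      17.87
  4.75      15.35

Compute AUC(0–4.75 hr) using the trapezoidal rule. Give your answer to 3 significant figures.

AUC = 111 µg/mL·hr

Trapezoidal AUC_0→4.75:
  [0→0.25]: (0.00+15.29)/2 × 0.25 = 1.91125
  [0.25→1.75]: (15.29+33.75)/2 × 1.5 = 36.78
  [1.75→3.75]: (33.75+20.75)/2 × 2 = 54.5
  [3.75→4.25]: (20.75+17.87)/2 × 0.5 = 9.655
  [4.25→4.75]: (17.87+15.35)/2 × 0.5 = 8.305
  Sum = 111.15125 µg/mL·hr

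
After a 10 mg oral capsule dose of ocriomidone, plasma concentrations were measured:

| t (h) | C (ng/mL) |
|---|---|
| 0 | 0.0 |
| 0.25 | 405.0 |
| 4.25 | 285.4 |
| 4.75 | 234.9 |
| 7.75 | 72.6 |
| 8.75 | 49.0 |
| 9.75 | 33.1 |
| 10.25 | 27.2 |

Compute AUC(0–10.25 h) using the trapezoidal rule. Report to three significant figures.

AUC = 2140 ng/mL·h

Trapezoidal AUC_0→10.25:
  [0→0.25]: (0.0+405.0)/2 × 0.25 = 50.625
  [0.25→4.25]: (405.0+285.4)/2 × 4 = 1380.8
  [4.25→4.75]: (285.4+234.9)/2 × 0.5 = 130.075
  [4.75→7.75]: (234.9+72.6)/2 × 3 = 461.25
  [7.75→8.75]: (72.6+49.0)/2 × 1 = 60.8
  [8.75→9.75]: (49.0+33.1)/2 × 1 = 41.05
  [9.75→10.25]: (33.1+27.2)/2 × 0.5 = 15.075
  Sum = 2139.675 ng/mL·h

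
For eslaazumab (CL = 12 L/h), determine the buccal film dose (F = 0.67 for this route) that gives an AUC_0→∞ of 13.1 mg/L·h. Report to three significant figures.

Dose = CL × AUC_0→∞ / F
     = 12 × 13.1 / 0.67 = 234.627 mg

Dose = 235 mg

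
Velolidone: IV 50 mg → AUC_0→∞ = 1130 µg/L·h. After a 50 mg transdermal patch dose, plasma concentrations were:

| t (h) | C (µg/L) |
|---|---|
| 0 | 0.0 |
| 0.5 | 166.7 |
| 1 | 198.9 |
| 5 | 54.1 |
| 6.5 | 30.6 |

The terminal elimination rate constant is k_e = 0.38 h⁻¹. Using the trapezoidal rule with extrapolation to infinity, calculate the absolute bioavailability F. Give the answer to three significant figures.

F = 0.693

Trapezoidal AUC_0→6.5 (transdermal patch):
  [0→0.5]: (0.0+166.7)/2 × 0.5 = 41.675
  [0.5→1]: (166.7+198.9)/2 × 0.5 = 91.4
  [1→5]: (198.9+54.1)/2 × 4 = 506.0
  [5→6.5]: (54.1+30.6)/2 × 1.5 = 63.525
  Sum = 702.6 µg/L·h
Tail: C_last/k_e = 30.6/0.38 = 80.526
AUC_0→∞ (transdermal patch) = 702.6 + 80.526 = 783.126 µg/L·h
F = (AUC_ev/D_ev)/(AUC_iv/D_iv) = (783.126/50)/(1130/50) = 15.66252/22.6 = 0.6930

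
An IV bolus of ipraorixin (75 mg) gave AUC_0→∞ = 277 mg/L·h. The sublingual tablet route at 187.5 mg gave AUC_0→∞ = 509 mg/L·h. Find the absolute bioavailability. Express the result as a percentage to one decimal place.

F = 73.5%

F = (AUC_ev / D_ev) / (AUC_iv / D_iv)
  = (509/187.5) / (277/75)
  = 2.71467 / 3.69333 = 0.7350
  = 73.50%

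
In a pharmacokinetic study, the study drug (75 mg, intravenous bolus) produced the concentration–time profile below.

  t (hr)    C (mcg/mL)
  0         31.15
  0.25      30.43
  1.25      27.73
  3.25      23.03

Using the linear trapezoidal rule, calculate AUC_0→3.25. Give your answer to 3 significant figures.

Trapezoidal AUC_0→3.25:
  [0→0.25]: (31.15+30.43)/2 × 0.25 = 7.6975
  [0.25→1.25]: (30.43+27.73)/2 × 1 = 29.08
  [1.25→3.25]: (27.73+23.03)/2 × 2 = 50.76
  Sum = 87.5375 mcg/mL·hr

AUC = 87.5 mcg/mL·hr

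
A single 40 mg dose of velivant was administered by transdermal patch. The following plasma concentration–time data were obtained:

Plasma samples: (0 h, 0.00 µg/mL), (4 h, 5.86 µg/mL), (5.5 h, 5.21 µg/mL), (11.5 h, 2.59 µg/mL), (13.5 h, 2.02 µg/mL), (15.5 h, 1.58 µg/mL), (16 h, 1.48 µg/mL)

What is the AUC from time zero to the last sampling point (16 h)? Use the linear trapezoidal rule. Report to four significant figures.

AUC = 52.40 µg/mL·h

Trapezoidal AUC_0→16:
  [0→4]: (0.00+5.86)/2 × 4 = 11.72
  [4→5.5]: (5.86+5.21)/2 × 1.5 = 8.3025
  [5.5→11.5]: (5.21+2.59)/2 × 6 = 23.4
  [11.5→13.5]: (2.59+2.02)/2 × 2 = 4.61
  [13.5→15.5]: (2.02+1.58)/2 × 2 = 3.6
  [15.5→16]: (1.58+1.48)/2 × 0.5 = 0.765
  Sum = 52.3975 µg/mL·h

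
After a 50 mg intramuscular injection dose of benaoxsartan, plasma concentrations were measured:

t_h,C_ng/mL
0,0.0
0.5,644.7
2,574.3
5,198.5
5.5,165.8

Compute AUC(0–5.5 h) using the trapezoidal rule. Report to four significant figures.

Trapezoidal AUC_0→5.5:
  [0→0.5]: (0.0+644.7)/2 × 0.5 = 161.175
  [0.5→2]: (644.7+574.3)/2 × 1.5 = 914.25
  [2→5]: (574.3+198.5)/2 × 3 = 1159.2
  [5→5.5]: (198.5+165.8)/2 × 0.5 = 91.075
  Sum = 2325.7 ng/mL·h

AUC = 2326 ng/mL·h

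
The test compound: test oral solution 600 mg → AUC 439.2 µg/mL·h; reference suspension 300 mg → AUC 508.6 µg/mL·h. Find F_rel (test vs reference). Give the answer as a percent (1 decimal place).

F_rel = (AUC_test/D_test) / (AUC_ref/D_ref)
      = (439.2/600) / (508.6/300)
      = 0.732 / 1.69533 = 0.4318 = 43.18%

F_rel = 43.2%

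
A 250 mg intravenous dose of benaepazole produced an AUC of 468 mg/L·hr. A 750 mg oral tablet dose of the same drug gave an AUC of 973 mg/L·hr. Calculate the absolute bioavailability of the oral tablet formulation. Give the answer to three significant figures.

F = (AUC_ev / D_ev) / (AUC_iv / D_iv)
  = (973/750) / (468/250)
  = 1.29733 / 1.872 = 0.6930

F = 0.693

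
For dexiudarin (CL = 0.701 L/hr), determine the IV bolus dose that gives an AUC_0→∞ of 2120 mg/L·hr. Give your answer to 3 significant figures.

Dose = 1490 mg

Dose_iv = CL × AUC_0→∞
     = 0.701 × 2120 = 1486.12 mg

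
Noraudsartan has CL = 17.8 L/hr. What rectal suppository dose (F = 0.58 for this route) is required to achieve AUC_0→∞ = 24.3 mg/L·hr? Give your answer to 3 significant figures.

Dose = CL × AUC_0→∞ / F
     = 17.8 × 24.3 / 0.58 = 745.759 mg

Dose = 746 mg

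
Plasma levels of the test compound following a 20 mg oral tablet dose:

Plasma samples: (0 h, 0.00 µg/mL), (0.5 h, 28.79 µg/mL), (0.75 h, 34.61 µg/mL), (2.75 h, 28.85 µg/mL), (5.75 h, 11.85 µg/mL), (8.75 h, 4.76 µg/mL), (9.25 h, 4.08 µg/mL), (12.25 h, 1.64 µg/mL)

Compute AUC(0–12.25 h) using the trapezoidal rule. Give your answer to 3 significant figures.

Trapezoidal AUC_0→12.25:
  [0→0.5]: (0.00+28.79)/2 × 0.5 = 7.1975
  [0.5→0.75]: (28.79+34.61)/2 × 0.25 = 7.925
  [0.75→2.75]: (34.61+28.85)/2 × 2 = 63.46
  [2.75→5.75]: (28.85+11.85)/2 × 3 = 61.05
  [5.75→8.75]: (11.85+4.76)/2 × 3 = 24.915
  [8.75→9.25]: (4.76+4.08)/2 × 0.5 = 2.21
  [9.25→12.25]: (4.08+1.64)/2 × 3 = 8.58
  Sum = 175.3375 µg/mL·h

AUC = 175 µg/mL·h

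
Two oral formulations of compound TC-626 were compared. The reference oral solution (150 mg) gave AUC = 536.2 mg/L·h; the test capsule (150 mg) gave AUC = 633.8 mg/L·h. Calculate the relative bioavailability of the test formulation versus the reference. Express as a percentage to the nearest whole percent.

F_rel = (AUC_test/D_test) / (AUC_ref/D_ref)
      = (633.8/150) / (536.2/150)
      = 4.22533 / 3.57467 = 1.1820 = 118.20%

F_rel = 118%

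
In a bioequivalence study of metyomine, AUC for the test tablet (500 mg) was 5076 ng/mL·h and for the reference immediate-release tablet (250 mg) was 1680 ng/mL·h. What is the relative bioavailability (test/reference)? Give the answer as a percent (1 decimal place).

F_rel = (AUC_test/D_test) / (AUC_ref/D_ref)
      = (5076/500) / (1680/250)
      = 10.152 / 6.72 = 1.5107 = 151.07%

F_rel = 151.1%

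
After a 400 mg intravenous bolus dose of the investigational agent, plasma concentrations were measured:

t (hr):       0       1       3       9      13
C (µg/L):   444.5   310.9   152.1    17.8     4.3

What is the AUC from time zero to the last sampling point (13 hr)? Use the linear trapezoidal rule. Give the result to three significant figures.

Trapezoidal AUC_0→13:
  [0→1]: (444.5+310.9)/2 × 1 = 377.7
  [1→3]: (310.9+152.1)/2 × 2 = 463.0
  [3→9]: (152.1+17.8)/2 × 6 = 509.7
  [9→13]: (17.8+4.3)/2 × 4 = 44.2
  Sum = 1394.6 µg/L·hr

AUC = 1390 µg/L·hr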